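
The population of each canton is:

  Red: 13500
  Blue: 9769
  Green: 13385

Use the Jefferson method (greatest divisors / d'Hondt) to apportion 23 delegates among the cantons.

Standard divisor 36654/23 ≈ 1593.652; standard quotas: Red 8.471, Blue 6.130, Green 8.399.
Rounding down gives 8, 6, 8 = 22 seats, so the divisor must be adjusted.
With modified divisor 1494: modified quotas Red 9.036, Blue 6.539, Green 8.959.
Rounding down: Red 9, Blue 6, Green 8 (total 23).

Red=9, Blue=6, Green=8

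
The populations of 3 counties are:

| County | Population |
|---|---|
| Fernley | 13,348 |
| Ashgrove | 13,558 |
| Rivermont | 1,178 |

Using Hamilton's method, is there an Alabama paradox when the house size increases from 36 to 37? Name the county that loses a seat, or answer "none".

Rivermont

At 36 seats: Fernley 17, Ashgrove 17, Rivermont 2.
At 37 seats: Fernley 18, Ashgrove 18, Rivermont 1.
Rivermont drops from 2 to 1.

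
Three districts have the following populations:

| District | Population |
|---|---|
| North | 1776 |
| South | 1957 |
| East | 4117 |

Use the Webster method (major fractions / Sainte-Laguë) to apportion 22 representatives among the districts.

Standard divisor 7850/22 ≈ 356.818; standard quotas: North 4.977, South 5.485, East 11.538.
Rounding to the nearest integer gives North 5, South 5, East 12 — total 22, matching the house size, so no adjustment is needed.

North: 5, South: 5, East: 12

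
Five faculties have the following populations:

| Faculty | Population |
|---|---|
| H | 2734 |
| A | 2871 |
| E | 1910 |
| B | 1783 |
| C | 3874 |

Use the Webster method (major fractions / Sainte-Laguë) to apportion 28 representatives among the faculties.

Standard divisor 13172/28 ≈ 470.429; standard quotas: H 5.812, A 6.103, E 4.060, B 3.790, C 8.235.
Rounding to the nearest integer gives H 6, A 6, E 4, B 4, C 8 — total 28, matching the house size, so no adjustment is needed.

H 6; A 6; E 4; B 4; C 8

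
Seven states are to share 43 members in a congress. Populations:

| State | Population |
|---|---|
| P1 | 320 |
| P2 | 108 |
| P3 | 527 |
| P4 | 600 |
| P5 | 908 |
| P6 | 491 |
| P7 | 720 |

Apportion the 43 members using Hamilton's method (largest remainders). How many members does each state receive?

The standard divisor is 3674/43 ≈ 85.442.
Standard quotas: P1 3.745, P2 1.264, P3 6.168, P4 7.022, P5 10.627, P6 5.747, P7 8.427.
Lower quotas: P1 3, P2 1, P3 6, P4 7, P5 10, P6 5, P7 8 (sum 40, leaving 3 seats).
Remainders in descending order: P6 0.747, P1 0.745, P5 0.627, P7 0.427, P2 0.264, P3 0.168, P4 0.022.
The surplus seats go to P6, P1, P5.

P1 4, P2 1, P3 6, P4 7, P5 11, P6 6, P7 8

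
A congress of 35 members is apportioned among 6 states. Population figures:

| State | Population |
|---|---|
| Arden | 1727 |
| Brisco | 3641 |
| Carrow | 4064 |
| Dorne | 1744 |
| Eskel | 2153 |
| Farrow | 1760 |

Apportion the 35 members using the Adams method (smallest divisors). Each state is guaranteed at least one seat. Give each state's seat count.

Arden=4, Brisco=9, Carrow=9, Dorne=4, Eskel=5, Farrow=4

Standard divisor 15089/35 ≈ 431.114; standard quotas: Arden 4.006, Brisco 8.446, Carrow 9.427, Dorne 4.045, Eskel 4.994, Farrow 4.082.
Rounding up gives 5, 9, 10, 5, 5, 5 = 39 seats, so the divisor must be adjusted.
With modified divisor 453: modified quotas Arden 3.812, Brisco 8.038, Carrow 8.971, Dorne 3.850, Eskel 4.753, Farrow 3.885.
Rounding up: Arden 4, Brisco 9, Carrow 9, Dorne 4, Eskel 5, Farrow 4 (total 35).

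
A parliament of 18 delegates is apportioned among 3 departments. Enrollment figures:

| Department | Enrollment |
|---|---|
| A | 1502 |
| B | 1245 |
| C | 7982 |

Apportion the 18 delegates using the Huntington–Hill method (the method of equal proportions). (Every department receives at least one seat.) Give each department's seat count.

With divisor 602: modified quotas A 2.495, B 2.068, C 13.259.
Geometric-mean thresholds: A √(2·3)=2.449, B √(2·3)=2.449, C √(13·14)=13.491.
Each quota rounded against its threshold gives A 3, B 2, C 13 (total 18).

A 3, B 2, C 13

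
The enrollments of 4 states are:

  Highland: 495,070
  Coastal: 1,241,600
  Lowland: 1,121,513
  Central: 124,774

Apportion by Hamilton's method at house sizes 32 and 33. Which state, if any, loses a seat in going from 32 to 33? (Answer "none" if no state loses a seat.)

Central

At 32 seats: Highland 5, Coastal 13, Lowland 12, Central 2.
At 33 seats: Highland 6, Coastal 14, Lowland 12, Central 1.
Central drops from 2 to 1.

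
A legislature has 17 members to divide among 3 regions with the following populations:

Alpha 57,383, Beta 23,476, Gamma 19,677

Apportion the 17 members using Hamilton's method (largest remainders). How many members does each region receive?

Alpha=10, Beta=4, Gamma=3

The standard divisor is 100536/17 ≈ 5913.882.
Standard quotas: Alpha 9.7031, Beta 3.9696, Gamma 3.3273.
Lower quotas: Alpha 9, Beta 3, Gamma 3 (sum 15, leaving 2 seats).
Remainders in descending order: Beta 0.9696, Alpha 0.7031, Gamma 0.3273.
Largest remainders: Beta, Alpha receive the extra seats.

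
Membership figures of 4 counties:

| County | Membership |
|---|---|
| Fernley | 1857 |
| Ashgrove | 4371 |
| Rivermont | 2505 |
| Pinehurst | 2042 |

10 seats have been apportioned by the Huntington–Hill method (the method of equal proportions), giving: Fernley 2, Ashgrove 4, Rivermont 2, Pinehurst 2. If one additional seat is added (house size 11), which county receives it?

Rivermont

Priority for the next seat is population ÷ (√(s·(s+1))).
Priorities: Fernley 758.117, Ashgrove 977.385, Rivermont 1022.662, Pinehurst 833.643.
Highest priority: Rivermont.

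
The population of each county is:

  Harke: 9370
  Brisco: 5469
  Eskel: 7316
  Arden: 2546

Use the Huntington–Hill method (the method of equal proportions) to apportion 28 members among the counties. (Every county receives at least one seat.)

With divisor 878: modified quotas Harke 10.672, Brisco 6.229, Eskel 8.333, Arden 2.900.
Geometric-mean thresholds: Harke √(10·11)=10.488, Brisco √(6·7)=6.481, Eskel √(8·9)=8.485, Arden √(2·3)=2.449.
Each quota rounded against its threshold gives Harke 11, Brisco 6, Eskel 8, Arden 3 (total 28).

Harke=11, Brisco=6, Eskel=8, Arden=3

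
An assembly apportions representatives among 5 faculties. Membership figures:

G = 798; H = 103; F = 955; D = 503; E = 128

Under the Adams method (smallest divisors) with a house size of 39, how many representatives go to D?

8

Standard divisor 2487/39 ≈ 63.769; standard quotas: G 12.514, H 1.615, F 14.976, D 7.888, E 2.007.
Rounding up gives 13, 2, 15, 8, 3 = 41 seats, so the divisor must be adjusted.
With modified divisor 67: modified quotas G 11.910, H 1.537, F 14.254, D 7.507, E 1.910.
Rounding up: G 12, H 2, F 15, D 8, E 2 (total 39).
D receives 8.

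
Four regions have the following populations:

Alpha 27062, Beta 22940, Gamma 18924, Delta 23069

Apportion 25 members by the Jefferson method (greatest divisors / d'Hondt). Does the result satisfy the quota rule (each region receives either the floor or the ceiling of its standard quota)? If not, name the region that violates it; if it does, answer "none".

none

Standard quotas: Alpha 7.354, Beta 6.234, Gamma 5.143, Delta 6.269.
Jefferson allocation: Alpha 8, Beta 6, Gamma 5, Delta 6.
Every allocation lies between the lower and upper quota.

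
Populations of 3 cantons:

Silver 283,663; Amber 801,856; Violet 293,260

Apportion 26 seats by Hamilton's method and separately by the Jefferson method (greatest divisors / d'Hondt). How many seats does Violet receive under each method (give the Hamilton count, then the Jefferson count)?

6 and 5

Hamilton: Silver 5, Amber 15, Violet 6.
Jefferson: Silver 5, Amber 16, Violet 5.
Violet gets 6 under Hamilton and 5 under Jefferson.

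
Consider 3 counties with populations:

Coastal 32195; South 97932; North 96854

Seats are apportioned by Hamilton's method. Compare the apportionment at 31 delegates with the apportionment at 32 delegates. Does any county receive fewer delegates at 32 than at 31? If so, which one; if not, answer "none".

Coastal

At 31 seats: Coastal 5, South 13, North 13.
At 32 seats: Coastal 4, South 14, North 14.
Coastal drops from 5 to 4.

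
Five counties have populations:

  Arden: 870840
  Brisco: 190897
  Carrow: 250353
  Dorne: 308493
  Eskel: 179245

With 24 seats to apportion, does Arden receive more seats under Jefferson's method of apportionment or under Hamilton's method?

Jefferson

Jefferson: Arden 13, Brisco 2, Carrow 3, Dorne 4, Eskel 2.
Hamilton: Arden 12, Brisco 3, Carrow 3, Dorne 4, Eskel 2.
Arden gets 13 under Jefferson and 12 under Hamilton.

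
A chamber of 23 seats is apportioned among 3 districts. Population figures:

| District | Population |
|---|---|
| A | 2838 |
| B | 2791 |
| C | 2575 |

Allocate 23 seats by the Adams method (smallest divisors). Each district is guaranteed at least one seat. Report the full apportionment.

Standard divisor 8204/23 ≈ 356.696; standard quotas: A 7.956, B 7.825, C 7.219.
Rounding up gives 8, 8, 8 = 24 seats, so the divisor must be adjusted.
With modified divisor 380: modified quotas A 7.468, B 7.345, C 6.776.
Rounding up: A 8, B 8, C 7 (total 23).

A 8; B 8; C 7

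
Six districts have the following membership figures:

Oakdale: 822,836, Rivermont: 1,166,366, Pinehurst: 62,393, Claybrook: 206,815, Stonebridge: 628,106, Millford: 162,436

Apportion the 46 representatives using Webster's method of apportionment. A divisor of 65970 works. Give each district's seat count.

With modified divisor 65970: modified quotas Oakdale 12.473, Rivermont 17.680, Pinehurst 0.946, Claybrook 3.135, Stonebridge 9.521, Millford 2.462.
Rounding to the nearest integer: Oakdale 12, Rivermont 18, Pinehurst 1, Claybrook 3, Stonebridge 10, Millford 2 (total 46).

Oakdale 12, Rivermont 18, Pinehurst 1, Claybrook 3, Stonebridge 10, Millford 2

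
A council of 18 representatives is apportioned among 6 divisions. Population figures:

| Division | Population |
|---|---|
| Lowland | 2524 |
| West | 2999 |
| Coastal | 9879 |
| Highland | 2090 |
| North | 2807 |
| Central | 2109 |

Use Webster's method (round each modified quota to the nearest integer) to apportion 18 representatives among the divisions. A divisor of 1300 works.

Lowland=2; West=2; Coastal=8; Highland=2; North=2; Central=2

With modified divisor 1300: modified quotas Lowland 1.942, West 2.307, Coastal 7.599, Highland 1.608, North 2.159, Central 1.622.
Rounding to the nearest integer: Lowland 2, West 2, Coastal 8, Highland 2, North 2, Central 2 (total 18).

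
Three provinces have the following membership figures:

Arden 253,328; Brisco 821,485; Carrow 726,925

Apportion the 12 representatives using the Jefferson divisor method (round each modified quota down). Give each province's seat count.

Arden: 1; Brisco: 6; Carrow: 5

Standard divisor 1801738/12 ≈ 150144.833; standard quotas: Arden 1.687, Brisco 5.471, Carrow 4.841.
Rounding down gives 1, 5, 4 = 10 seats, so the divisor must be adjusted.
With modified divisor 131800: modified quotas Arden 1.922, Brisco 6.233, Carrow 5.515.
Rounding down: Arden 1, Brisco 6, Carrow 5 (total 12).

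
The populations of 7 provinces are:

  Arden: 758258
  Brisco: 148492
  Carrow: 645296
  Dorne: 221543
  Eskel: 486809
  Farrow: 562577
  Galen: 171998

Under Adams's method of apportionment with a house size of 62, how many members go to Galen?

Standard divisor 2994973/62 ≈ 48306.016; standard quotas: Arden 15.697, Brisco 3.074, Carrow 13.359, Dorne 4.586, Eskel 10.078, Farrow 11.646, Galen 3.561.
Rounding up gives 16, 4, 14, 5, 11, 12, 4 = 66 seats, so the divisor must be adjusted.
With modified divisor 50800: modified quotas Arden 14.926, Brisco 2.923, Carrow 12.703, Dorne 4.361, Eskel 9.583, Farrow 11.074, Galen 3.386.
Rounding up: Arden 15, Brisco 3, Carrow 13, Dorne 5, Eskel 10, Farrow 12, Galen 4 (total 62).
Galen receives 4.

4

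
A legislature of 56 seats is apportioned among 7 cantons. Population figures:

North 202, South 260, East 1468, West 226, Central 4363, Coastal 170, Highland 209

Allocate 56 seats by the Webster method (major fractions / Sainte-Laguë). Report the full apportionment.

Standard divisor 6898/56 ≈ 123.179; standard quotas: North 1.640, South 2.111, East 11.918, West 1.835, Central 35.420, Coastal 1.380, Highland 1.697.
Rounding to the nearest integer gives North 2, South 2, East 12, West 2, Central 35, Coastal 1, Highland 2 — total 56, matching the house size, so no adjustment is needed.

North 2, South 2, East 12, West 2, Central 35, Coastal 1, Highland 2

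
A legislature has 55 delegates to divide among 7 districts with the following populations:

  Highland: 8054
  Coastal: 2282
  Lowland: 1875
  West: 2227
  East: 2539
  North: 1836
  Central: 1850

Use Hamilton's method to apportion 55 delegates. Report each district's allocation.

Highland=21, Coastal=6, Lowland=5, West=6, East=7, North=5, Central=5

Total 20663; standard divisor 20663/55 ≈ 375.691.
Standard quotas: Highland 21.4378, Coastal 6.0741, Lowland 4.9908, West 5.9277, East 6.7582, North 4.8870, Central 4.9243.
Lower quotas: Highland 21, Coastal 6, Lowland 4, West 5, East 6, North 4, Central 4 (sum 50, leaving 5 seats).
Remainders in descending order: Lowland 0.9908, West 0.9277, Central 0.9243, North 0.8870, East 0.7582, Highland 0.4378, Coastal 0.0741.
The surplus seats go to Lowland, West, Central, North, East.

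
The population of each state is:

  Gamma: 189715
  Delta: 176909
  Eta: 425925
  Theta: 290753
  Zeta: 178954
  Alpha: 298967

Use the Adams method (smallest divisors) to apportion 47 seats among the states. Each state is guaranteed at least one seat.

Standard divisor 1561223/47 ≈ 33217.511; standard quotas: Gamma 5.711, Delta 5.326, Eta 12.822, Theta 8.753, Zeta 5.387, Alpha 9.000.
Rounding up gives 6, 6, 13, 9, 6, 10 = 50 seats, so the divisor must be adjusted.
With modified divisor 35600: modified quotas Gamma 5.329, Delta 4.969, Eta 11.964, Theta 8.167, Zeta 5.027, Alpha 8.398.
Rounding up: Gamma 6, Delta 5, Eta 12, Theta 9, Zeta 6, Alpha 9 (total 47).

Gamma 6, Delta 5, Eta 12, Theta 9, Zeta 6, Alpha 9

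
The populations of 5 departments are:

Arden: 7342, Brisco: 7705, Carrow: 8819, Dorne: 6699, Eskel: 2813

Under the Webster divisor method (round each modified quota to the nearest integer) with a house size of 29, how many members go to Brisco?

7

Standard divisor 33378/29 ≈ 1150.966; standard quotas: Arden 6.379, Brisco 6.694, Carrow 7.662, Dorne 5.820, Eskel 2.444.
Rounding to the nearest integer gives Arden 6, Brisco 7, Carrow 8, Dorne 6, Eskel 2 — total 29, matching the house size, so no adjustment is needed.
Brisco receives 7.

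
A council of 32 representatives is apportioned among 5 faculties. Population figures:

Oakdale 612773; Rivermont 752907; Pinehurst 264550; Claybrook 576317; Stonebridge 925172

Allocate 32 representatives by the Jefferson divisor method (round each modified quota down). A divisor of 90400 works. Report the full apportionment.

With modified divisor 90400: modified quotas Oakdale 6.778, Rivermont 8.329, Pinehurst 2.926, Claybrook 6.375, Stonebridge 10.234.
Rounding down: Oakdale 6, Rivermont 8, Pinehurst 2, Claybrook 6, Stonebridge 10 (total 32).

Oakdale=6, Rivermont=8, Pinehurst=2, Claybrook=6, Stonebridge=10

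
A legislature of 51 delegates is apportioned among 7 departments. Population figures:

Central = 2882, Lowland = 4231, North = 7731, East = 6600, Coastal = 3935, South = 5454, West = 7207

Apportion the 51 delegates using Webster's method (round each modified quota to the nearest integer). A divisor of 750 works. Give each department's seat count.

With modified divisor 750: modified quotas Central 3.843, Lowland 5.641, North 10.308, East 8.800, Coastal 5.247, South 7.272, West 9.609.
Rounding to the nearest integer: Central 4, Lowland 6, North 10, East 9, Coastal 5, South 7, West 10 (total 51).

Central 4; Lowland 6; North 10; East 9; Coastal 5; South 7; West 10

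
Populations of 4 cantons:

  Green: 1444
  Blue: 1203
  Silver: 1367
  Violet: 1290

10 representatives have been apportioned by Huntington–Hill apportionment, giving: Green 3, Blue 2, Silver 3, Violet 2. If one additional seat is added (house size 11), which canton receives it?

Violet

Priority for the next seat is population ÷ (√(s·(s+1))).
Priorities: Green 416.847, Blue 491.123, Silver 394.619, Violet 526.640.
Highest priority: Violet.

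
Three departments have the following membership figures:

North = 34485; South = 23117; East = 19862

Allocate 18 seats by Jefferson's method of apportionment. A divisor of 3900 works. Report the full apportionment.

North=8, South=5, East=5

With modified divisor 3900: modified quotas North 8.842, South 5.927, East 5.093.
Rounding down: North 8, South 5, East 5 (total 18).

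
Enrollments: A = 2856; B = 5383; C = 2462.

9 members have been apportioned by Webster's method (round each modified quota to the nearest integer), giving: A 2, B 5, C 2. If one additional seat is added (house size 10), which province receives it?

A

Priority for the next seat is population ÷ (current seats + 0.5).
Priorities: A 1142.400, B 978.727, C 984.800.
Highest priority: A.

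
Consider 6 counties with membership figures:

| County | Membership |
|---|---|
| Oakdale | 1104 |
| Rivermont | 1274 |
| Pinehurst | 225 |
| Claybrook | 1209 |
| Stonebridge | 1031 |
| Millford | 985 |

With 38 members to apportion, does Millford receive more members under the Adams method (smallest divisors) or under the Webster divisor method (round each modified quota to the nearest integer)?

Adams: Oakdale 7, Rivermont 8, Pinehurst 2, Claybrook 8, Stonebridge 7, Millford 6.
Webster: Oakdale 7, Rivermont 8, Pinehurst 1, Claybrook 8, Stonebridge 7, Millford 7.
Millford gets 6 under Adams and 7 under Webster.

Webster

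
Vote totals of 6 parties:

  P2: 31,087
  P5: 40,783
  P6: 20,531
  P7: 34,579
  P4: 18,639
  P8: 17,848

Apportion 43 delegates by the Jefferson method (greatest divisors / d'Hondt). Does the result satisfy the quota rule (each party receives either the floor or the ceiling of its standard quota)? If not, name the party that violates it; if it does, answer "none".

Standard quotas: P2 8.177, P5 10.728, P6 5.401, P7 9.096, P4 4.903, P8 4.695.
Jefferson allocation: P2 8, P5 11, P6 5, P7 9, P4 5, P8 5.
Every allocation lies between the lower and upper quota.

none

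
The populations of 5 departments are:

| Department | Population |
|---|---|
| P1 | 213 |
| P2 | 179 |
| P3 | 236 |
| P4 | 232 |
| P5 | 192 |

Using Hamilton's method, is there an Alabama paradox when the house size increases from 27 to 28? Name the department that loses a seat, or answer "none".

none

At 27 seats: P1 5, P2 5, P3 6, P4 6, P5 5.
At 28 seats: P1 6, P2 5, P3 6, P4 6, P5 5.
No department's allocation decreased.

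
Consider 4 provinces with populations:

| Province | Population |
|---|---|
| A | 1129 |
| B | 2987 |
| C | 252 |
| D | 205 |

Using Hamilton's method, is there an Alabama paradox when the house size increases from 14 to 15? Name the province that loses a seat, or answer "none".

D

At 14 seats: A 3, B 9, C 1, D 1.
At 15 seats: A 4, B 10, C 1, D 0.
D drops from 1 to 0.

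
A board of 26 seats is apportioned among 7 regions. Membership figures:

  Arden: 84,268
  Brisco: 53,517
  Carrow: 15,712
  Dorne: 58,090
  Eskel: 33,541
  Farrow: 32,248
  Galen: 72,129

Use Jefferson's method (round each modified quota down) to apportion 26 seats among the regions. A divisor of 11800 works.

With modified divisor 11800: modified quotas Arden 7.141, Brisco 4.535, Carrow 1.332, Dorne 4.923, Eskel 2.842, Farrow 2.733, Galen 6.113.
Rounding down: Arden 7, Brisco 4, Carrow 1, Dorne 4, Eskel 2, Farrow 2, Galen 6 (total 26).

Arden=7, Brisco=4, Carrow=1, Dorne=4, Eskel=2, Farrow=2, Galen=6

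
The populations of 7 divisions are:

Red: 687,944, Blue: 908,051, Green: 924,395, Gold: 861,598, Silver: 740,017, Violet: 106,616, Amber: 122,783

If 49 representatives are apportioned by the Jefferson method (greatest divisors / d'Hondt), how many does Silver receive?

8

Standard divisor 4351404/49 ≈ 88804.163; standard quotas: Red 7.747, Blue 10.225, Green 10.409, Gold 9.702, Silver 8.333, Violet 1.201, Amber 1.383.
Rounding down gives 7, 10, 10, 9, 8, 1, 1 = 46 seats, so the divisor must be adjusted.
With modified divisor 83300: modified quotas Red 8.259, Blue 10.901, Green 11.097, Gold 10.343, Silver 8.884, Violet 1.280, Amber 1.474.
Rounding down: Red 8, Blue 10, Green 11, Gold 10, Silver 8, Violet 1, Amber 1 (total 49).
Silver receives 8.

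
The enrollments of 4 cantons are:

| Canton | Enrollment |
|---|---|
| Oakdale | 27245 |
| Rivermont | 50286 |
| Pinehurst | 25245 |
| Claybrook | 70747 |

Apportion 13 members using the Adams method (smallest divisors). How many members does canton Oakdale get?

Standard divisor 173523/13 ≈ 13347.923; standard quotas: Oakdale 2.041, Rivermont 3.767, Pinehurst 1.891, Claybrook 5.300.
Rounding up gives 3, 4, 2, 6 = 15 seats, so the divisor must be adjusted.
With modified divisor 15500: modified quotas Oakdale 1.758, Rivermont 3.244, Pinehurst 1.629, Claybrook 4.564.
Rounding up: Oakdale 2, Rivermont 4, Pinehurst 2, Claybrook 5 (total 13).
Oakdale receives 2.

2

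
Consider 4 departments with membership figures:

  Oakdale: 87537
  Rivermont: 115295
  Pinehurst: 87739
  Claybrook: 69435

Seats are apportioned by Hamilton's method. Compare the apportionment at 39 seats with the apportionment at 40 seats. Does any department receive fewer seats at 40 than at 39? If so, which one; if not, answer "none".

At 39 seats: Oakdale 9, Rivermont 12, Pinehurst 10, Claybrook 8.
At 40 seats: Oakdale 10, Rivermont 13, Pinehurst 10, Claybrook 7.
Claybrook drops from 8 to 7.

Claybrook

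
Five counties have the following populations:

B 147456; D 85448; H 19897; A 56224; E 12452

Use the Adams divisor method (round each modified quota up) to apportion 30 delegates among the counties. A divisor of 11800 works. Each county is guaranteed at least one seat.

With modified divisor 11800: modified quotas B 12.496, D 7.241, H 1.686, A 4.765, E 1.055.
Rounding up: B 13, D 8, H 2, A 5, E 2 (total 30).

B 13, D 8, H 2, A 5, E 2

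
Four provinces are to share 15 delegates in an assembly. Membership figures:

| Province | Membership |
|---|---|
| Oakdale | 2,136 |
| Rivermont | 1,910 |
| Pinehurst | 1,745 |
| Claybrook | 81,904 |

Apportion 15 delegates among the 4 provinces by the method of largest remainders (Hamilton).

Total 87695; standard divisor 87695/15 ≈ 5846.333.
Standard quotas: Oakdale 0.3654, Rivermont 0.3267, Pinehurst 0.2985, Claybrook 14.0095.
Lower quotas: Oakdale 0, Rivermont 0, Pinehurst 0, Claybrook 14 (sum 14, leaving 1 seat).
Remainders in descending order: Oakdale 0.3654, Rivermont 0.3267, Pinehurst 0.2985, Claybrook 0.0095.
The surplus seat goes to Oakdale.

Oakdale=1, Rivermont=0, Pinehurst=0, Claybrook=14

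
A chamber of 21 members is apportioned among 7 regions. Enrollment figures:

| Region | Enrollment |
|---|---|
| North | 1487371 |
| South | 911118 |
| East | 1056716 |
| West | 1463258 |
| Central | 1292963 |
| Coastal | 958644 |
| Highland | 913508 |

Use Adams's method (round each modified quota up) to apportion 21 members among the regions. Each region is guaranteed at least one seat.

North 4; South 2; East 3; West 4; Central 3; Coastal 3; Highland 2

Standard divisor 8083578/21 ≈ 384932.286; standard quotas: North 3.864, South 2.367, East 2.745, West 3.801, Central 3.359, Coastal 2.490, Highland 2.373.
Rounding up gives 4, 3, 3, 4, 4, 3, 3 = 24 seats, so the divisor must be adjusted.
With modified divisor 468000: modified quotas North 3.178, South 1.947, East 2.258, West 3.127, Central 2.763, Coastal 2.048, Highland 1.952.
Rounding up: North 4, South 2, East 3, West 4, Central 3, Coastal 3, Highland 2 (total 21).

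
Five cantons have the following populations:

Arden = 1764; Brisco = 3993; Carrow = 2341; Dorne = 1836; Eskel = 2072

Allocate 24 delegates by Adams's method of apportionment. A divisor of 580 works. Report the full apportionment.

Arden: 4, Brisco: 7, Carrow: 5, Dorne: 4, Eskel: 4

With modified divisor 580: modified quotas Arden 3.041, Brisco 6.884, Carrow 4.036, Dorne 3.166, Eskel 3.572.
Rounding up: Arden 4, Brisco 7, Carrow 5, Dorne 4, Eskel 4 (total 24).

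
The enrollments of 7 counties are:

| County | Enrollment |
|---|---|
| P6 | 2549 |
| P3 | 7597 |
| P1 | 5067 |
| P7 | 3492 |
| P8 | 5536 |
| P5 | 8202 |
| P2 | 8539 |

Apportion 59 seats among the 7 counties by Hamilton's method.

P6 4; P3 11; P1 7; P7 5; P8 8; P5 12; P2 12

Standard divisor: 40982 ÷ 59 ≈ 694.61.
Standard quotas: P6 3.6697, P3 10.9371, P1 7.2947, P7 5.0273, P8 7.9699, P5 11.8081, P2 12.2932.
Lower quotas: P6 3, P3 10, P1 7, P7 5, P8 7, P5 11, P2 12 (sum 55, leaving 4 seats).
Remainders in descending order: P8 0.9699, P3 0.9371, P5 0.8081, P6 0.6697, P1 0.2947, P2 0.2932, P7 0.0273.
Largest remainders: P8, P3, P5, P6 receive the extra seats.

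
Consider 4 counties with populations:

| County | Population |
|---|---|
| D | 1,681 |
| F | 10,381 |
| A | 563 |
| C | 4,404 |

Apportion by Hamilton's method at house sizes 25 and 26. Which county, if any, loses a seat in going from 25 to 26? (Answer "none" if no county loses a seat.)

D

At 25 seats: D 3, F 15, A 1, C 6.
At 26 seats: D 2, F 16, A 1, C 7.
D drops from 3 to 2.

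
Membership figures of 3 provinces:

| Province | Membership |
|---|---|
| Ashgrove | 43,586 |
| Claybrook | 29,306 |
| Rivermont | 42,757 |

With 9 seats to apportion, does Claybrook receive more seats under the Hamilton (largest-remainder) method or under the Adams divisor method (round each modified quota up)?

Hamilton: Ashgrove 4, Claybrook 2, Rivermont 3.
Adams: Ashgrove 3, Claybrook 3, Rivermont 3.
Claybrook gets 2 under Hamilton and 3 under Adams.

Adams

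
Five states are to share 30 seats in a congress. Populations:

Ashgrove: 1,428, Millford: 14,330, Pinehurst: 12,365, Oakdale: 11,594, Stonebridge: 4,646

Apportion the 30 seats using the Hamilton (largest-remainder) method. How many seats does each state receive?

Standard divisor: 44363 ÷ 30 ≈ 1478.767.
Standard quotas: Ashgrove 0.9657, Millford 9.6905, Pinehurst 8.3617, Oakdale 7.8403, Stonebridge 3.1418.
Lower quotas: Ashgrove 0, Millford 9, Pinehurst 8, Oakdale 7, Stonebridge 3 (sum 27, leaving 3 seats).
Remainders in descending order: Ashgrove 0.9657, Oakdale 0.8403, Millford 0.6905, Pinehurst 0.3617, Stonebridge 0.1418.
Largest remainders: Ashgrove, Oakdale, Millford receive the extra seats.

Ashgrove: 1, Millford: 10, Pinehurst: 8, Oakdale: 8, Stonebridge: 3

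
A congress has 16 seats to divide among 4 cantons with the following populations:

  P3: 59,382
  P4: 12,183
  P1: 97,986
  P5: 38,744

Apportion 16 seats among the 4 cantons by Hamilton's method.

P3=5; P4=1; P1=7; P5=3

Total 208295; standard divisor 208295/16 ≈ 13018.438.
Standard quotas: P3 4.5614, P4 0.9358, P1 7.5267, P5 2.9761.
Lower quotas: P3 4, P4 0, P1 7, P5 2 (sum 13, leaving 3 seats).
Remainders in descending order: P5 0.9761, P4 0.9358, P3 0.5614, P1 0.5267.
The surplus seats go to P5, P4, P3.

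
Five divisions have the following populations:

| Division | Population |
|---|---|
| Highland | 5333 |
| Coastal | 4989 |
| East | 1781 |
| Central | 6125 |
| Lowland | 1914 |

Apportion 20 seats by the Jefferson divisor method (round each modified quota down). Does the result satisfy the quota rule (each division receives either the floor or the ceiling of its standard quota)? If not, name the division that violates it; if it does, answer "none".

Standard quotas: Highland 5.295, Coastal 4.954, East 1.768, Central 6.082, Lowland 1.901.
Jefferson allocation: Highland 5, Coastal 5, East 2, Central 6, Lowland 2.
Every allocation lies between the lower and upper quota.

none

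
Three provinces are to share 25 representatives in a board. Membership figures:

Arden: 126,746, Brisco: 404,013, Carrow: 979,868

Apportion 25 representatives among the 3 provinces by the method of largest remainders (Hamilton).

Standard divisor: 1510627 ÷ 25 ≈ 60425.08.
Standard quotas: Arden 2.0976, Brisco 6.6862, Carrow 16.2162.
Lower quotas: Arden 2, Brisco 6, Carrow 16 (sum 24, leaving 1 seat).
Remainders in descending order: Brisco 0.6862, Carrow 0.2162, Arden 0.0976.
The surplus seat goes to Brisco.

Arden 2; Brisco 7; Carrow 16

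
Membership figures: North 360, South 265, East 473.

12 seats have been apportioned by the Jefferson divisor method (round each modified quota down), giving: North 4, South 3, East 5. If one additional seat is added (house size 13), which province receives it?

Priority for the next seat is population ÷ (current seats + 1).
Priorities: North 72.000, South 66.250, East 78.833.
Highest priority: East.

East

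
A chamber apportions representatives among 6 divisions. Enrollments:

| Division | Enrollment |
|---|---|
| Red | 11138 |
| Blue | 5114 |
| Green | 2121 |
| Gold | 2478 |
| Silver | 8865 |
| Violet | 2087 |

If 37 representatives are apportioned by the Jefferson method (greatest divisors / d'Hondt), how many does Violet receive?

Standard divisor 31803/37 ≈ 859.541; standard quotas: Red 12.958, Blue 5.950, Green 2.468, Gold 2.883, Silver 10.314, Violet 2.428.
Rounding down gives 12, 5, 2, 2, 10, 2 = 33 seats, so the divisor must be adjusted.
With modified divisor 800: modified quotas Red 13.922, Blue 6.393, Green 2.651, Gold 3.098, Silver 11.081, Violet 2.609.
Rounding down: Red 13, Blue 6, Green 2, Gold 3, Silver 11, Violet 2 (total 37).
Violet receives 2.

2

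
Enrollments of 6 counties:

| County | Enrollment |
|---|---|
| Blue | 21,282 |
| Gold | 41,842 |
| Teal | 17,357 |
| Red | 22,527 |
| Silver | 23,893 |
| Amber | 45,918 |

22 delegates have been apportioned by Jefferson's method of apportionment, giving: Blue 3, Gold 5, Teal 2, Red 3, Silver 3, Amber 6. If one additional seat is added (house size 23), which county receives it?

Gold

Priority for the next seat is population ÷ (current seats + 1).
Priorities: Blue 5320.500, Gold 6973.667, Teal 5785.667, Red 5631.750, Silver 5973.250, Amber 6559.714.
Highest priority: Gold.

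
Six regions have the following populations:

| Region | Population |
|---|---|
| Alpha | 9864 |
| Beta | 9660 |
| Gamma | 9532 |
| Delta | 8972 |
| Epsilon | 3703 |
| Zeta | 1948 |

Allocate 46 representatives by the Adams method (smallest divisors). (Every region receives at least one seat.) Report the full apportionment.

Alpha 10, Beta 10, Gamma 10, Delta 10, Epsilon 4, Zeta 2

Standard divisor 43679/46 ≈ 949.543; standard quotas: Alpha 10.388, Beta 10.173, Gamma 10.039, Delta 9.449, Epsilon 3.900, Zeta 2.052.
Rounding up gives 11, 11, 11, 10, 4, 3 = 50 seats, so the divisor must be adjusted.
With modified divisor 990: modified quotas Alpha 9.964, Beta 9.758, Gamma 9.628, Delta 9.063, Epsilon 3.740, Zeta 1.968.
Rounding up: Alpha 10, Beta 10, Gamma 10, Delta 10, Epsilon 4, Zeta 2 (total 46).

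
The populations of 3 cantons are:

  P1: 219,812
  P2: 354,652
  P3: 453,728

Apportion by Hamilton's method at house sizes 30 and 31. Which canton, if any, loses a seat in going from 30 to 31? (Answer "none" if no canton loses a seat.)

P1

At 30 seats: P1 7, P2 10, P3 13.
At 31 seats: P1 6, P2 11, P3 14.
P1 drops from 7 to 6.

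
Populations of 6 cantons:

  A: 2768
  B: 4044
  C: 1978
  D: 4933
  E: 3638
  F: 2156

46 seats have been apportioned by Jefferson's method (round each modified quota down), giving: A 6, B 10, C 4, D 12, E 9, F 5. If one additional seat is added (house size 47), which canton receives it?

Priority for the next seat is population ÷ (current seats + 1).
Priorities: A 395.429, B 367.636, C 395.600, D 379.462, E 363.800, F 359.333.
Highest priority: C.

C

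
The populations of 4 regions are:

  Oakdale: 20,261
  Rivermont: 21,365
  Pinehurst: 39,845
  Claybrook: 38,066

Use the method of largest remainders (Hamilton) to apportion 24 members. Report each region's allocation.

Oakdale=4, Rivermont=4, Pinehurst=8, Claybrook=8

Total 119537; standard divisor 119537/24 ≈ 4980.708.
Standard quotas: Oakdale 4.0679, Rivermont 4.2896, Pinehurst 7.9999, Claybrook 7.6427.
Lower quotas: Oakdale 4, Rivermont 4, Pinehurst 7, Claybrook 7 (sum 22, leaving 2 seats).
Remainders in descending order: Pinehurst 0.9999, Claybrook 0.6427, Rivermont 0.2896, Oakdale 0.0679.
The surplus seats go to Pinehurst, Claybrook.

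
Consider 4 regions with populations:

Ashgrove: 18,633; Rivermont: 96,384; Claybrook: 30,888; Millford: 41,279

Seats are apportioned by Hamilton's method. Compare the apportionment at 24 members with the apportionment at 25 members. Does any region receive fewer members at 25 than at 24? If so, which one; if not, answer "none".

At 24 seats: Ashgrove 3, Rivermont 12, Claybrook 4, Millford 5.
At 25 seats: Ashgrove 2, Rivermont 13, Claybrook 4, Millford 6.
Ashgrove drops from 3 to 2.

Ashgrove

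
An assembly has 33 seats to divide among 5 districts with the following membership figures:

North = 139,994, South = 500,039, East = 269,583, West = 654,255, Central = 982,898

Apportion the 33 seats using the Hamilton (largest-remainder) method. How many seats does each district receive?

North=2; South=6; East=4; West=8; Central=13

Standard divisor: 2546769 ÷ 33 ≈ 77174.818.
Standard quotas: North 1.8140, South 6.4793, East 3.4931, West 8.4776, Central 12.7360.
Lower quotas: North 1, South 6, East 3, West 8, Central 12 (sum 30, leaving 3 seats).
Remainders in descending order: North 0.8140, Central 0.7360, East 0.4931, South 0.4793, West 0.4776.
Largest remainders: North, Central, East receive the extra seats.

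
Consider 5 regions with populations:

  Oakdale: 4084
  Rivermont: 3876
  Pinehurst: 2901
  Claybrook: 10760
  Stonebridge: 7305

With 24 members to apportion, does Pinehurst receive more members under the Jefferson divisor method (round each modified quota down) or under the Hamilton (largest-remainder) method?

Hamilton

Jefferson: Oakdale 3, Rivermont 3, Pinehurst 2, Claybrook 10, Stonebridge 6.
Hamilton: Oakdale 3, Rivermont 3, Pinehurst 3, Claybrook 9, Stonebridge 6.
Pinehurst gets 2 under Jefferson and 3 under Hamilton.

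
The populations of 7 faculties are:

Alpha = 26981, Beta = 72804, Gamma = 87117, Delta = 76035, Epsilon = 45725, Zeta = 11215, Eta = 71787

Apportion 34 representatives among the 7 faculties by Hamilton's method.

Alpha: 2, Beta: 6, Gamma: 8, Delta: 7, Epsilon: 4, Zeta: 1, Eta: 6

The standard divisor is 391664/34 ≈ 11519.529.
Standard quotas: Alpha 2.3422, Beta 6.3200, Gamma 7.5625, Delta 6.6005, Epsilon 3.9693, Zeta 0.9736, Eta 6.2318.
Lower quotas: Alpha 2, Beta 6, Gamma 7, Delta 6, Epsilon 3, Zeta 0, Eta 6 (sum 30, leaving 4 seats).
Remainders in descending order: Zeta 0.9736, Epsilon 0.9693, Delta 0.6005, Gamma 0.5625, Alpha 0.3422, Beta 0.3200, Eta 0.2318.
The surplus seats go to Zeta, Epsilon, Delta, Gamma.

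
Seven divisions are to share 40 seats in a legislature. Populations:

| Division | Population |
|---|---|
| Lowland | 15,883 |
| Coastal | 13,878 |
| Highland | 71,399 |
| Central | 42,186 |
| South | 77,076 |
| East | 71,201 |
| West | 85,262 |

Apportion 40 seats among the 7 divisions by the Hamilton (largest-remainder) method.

The standard divisor is 376885/40 ≈ 9422.125.
Standard quotas: Lowland 1.6857, Coastal 1.4729, Highland 7.5778, Central 4.4773, South 8.1803, East 7.5568, West 9.0491.
Lower quotas: Lowland 1, Coastal 1, Highland 7, Central 4, South 8, East 7, West 9 (sum 37, leaving 3 seats).
Remainders in descending order: Lowland 0.6857, Highland 0.5778, East 0.5568, Central 0.4773, Coastal 0.4729, South 0.1803, West 0.0491.
The surplus seats go to Lowland, Highland, East.

Lowland: 2, Coastal: 1, Highland: 8, Central: 4, South: 8, East: 8, West: 9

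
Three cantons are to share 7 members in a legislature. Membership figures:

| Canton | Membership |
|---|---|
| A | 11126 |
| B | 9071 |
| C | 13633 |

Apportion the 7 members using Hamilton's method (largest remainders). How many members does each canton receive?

Standard divisor: 33830 ÷ 7 ≈ 4832.857.
Standard quotas: A 2.3022, B 1.8769, C 2.8209.
Lower quotas: A 2, B 1, C 2 (sum 5, leaving 2 seats).
Remainders in descending order: B 0.8769, C 0.8209, A 0.3022.
Largest remainders: B, C receive the extra seats.

A: 2, B: 2, C: 3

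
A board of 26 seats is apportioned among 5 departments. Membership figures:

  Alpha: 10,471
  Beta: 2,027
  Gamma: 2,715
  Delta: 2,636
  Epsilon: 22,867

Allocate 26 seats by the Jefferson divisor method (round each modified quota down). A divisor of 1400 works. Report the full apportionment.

With modified divisor 1400: modified quotas Alpha 7.479, Beta 1.448, Gamma 1.939, Delta 1.883, Epsilon 16.334.
Rounding down: Alpha 7, Beta 1, Gamma 1, Delta 1, Epsilon 16 (total 26).

Alpha 7, Beta 1, Gamma 1, Delta 1, Epsilon 16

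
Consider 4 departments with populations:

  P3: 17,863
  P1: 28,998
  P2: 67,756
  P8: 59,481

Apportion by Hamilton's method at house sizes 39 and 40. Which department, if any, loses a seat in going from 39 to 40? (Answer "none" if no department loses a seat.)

none

At 39 seats: P3 4, P1 7, P2 15, P8 13.
At 40 seats: P3 4, P1 7, P2 15, P8 14.
No department's allocation decreased.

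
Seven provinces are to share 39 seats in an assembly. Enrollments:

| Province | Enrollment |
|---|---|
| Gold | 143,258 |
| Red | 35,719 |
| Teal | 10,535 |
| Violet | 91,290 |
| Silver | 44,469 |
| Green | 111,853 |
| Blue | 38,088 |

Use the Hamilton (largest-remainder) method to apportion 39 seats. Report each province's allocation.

Gold 12, Red 3, Teal 1, Violet 7, Silver 4, Green 9, Blue 3

Total 475212; standard divisor 475212/39 ≈ 12184.923.
Standard quotas: Gold 11.7570, Red 2.9314, Teal 0.8646, Violet 7.4920, Silver 3.6495, Green 9.1796, Blue 3.1258.
Lower quotas: Gold 11, Red 2, Teal 0, Violet 7, Silver 3, Green 9, Blue 3 (sum 35, leaving 4 seats).
Remainders in descending order: Red 0.9314, Teal 0.8646, Gold 0.7570, Silver 0.6495, Violet 0.4920, Green 0.1796, Blue 0.1258.
The surplus seats go to Red, Teal, Gold, Silver.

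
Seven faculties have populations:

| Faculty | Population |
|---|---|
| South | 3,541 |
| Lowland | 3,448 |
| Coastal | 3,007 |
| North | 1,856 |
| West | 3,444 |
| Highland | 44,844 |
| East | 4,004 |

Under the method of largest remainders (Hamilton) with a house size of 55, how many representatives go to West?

3

The standard divisor is 64144/55 ≈ 1166.255.
Standard quotas: South 3.0362, Lowland 2.9565, Coastal 2.5783, North 1.5914, West 2.9530, Highland 38.4513, East 3.4332.
Lower quotas: South 3, Lowland 2, Coastal 2, North 1, West 2, Highland 38, East 3 (sum 51, leaving 4 seats).
Remainders in descending order: Lowland 0.9565, West 0.9530, North 0.5914, Coastal 0.5783, Highland 0.4513, East 0.4332, South 0.0362.
The surplus seats go to Lowland, West, North, Coastal.
West receives 3.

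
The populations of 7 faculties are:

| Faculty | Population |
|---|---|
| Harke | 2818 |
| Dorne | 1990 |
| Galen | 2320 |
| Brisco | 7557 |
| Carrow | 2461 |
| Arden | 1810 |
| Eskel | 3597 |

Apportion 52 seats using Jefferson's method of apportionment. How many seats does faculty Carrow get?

6

Standard divisor 22553/52 ≈ 433.712; standard quotas: Harke 6.497, Dorne 4.588, Galen 5.349, Brisco 17.424, Carrow 5.674, Arden 4.173, Eskel 8.294.
Rounding down gives 6, 4, 5, 17, 5, 4, 8 = 49 seats, so the divisor must be adjusted.
With modified divisor 401: modified quotas Harke 7.027, Dorne 4.963, Galen 5.786, Brisco 18.845, Carrow 6.137, Arden 4.514, Eskel 8.970.
Rounding down: Harke 7, Dorne 4, Galen 5, Brisco 18, Carrow 6, Arden 4, Eskel 8 (total 52).
Carrow receives 6.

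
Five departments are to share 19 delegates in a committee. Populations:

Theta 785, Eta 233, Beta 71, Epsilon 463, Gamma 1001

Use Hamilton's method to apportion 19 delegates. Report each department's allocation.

Theta: 6; Eta: 2; Beta: 1; Epsilon: 3; Gamma: 7

The standard divisor is 2553/19 ≈ 134.368.
Standard quotas: Theta 5.842, Eta 1.734, Beta 0.528, Epsilon 3.446, Gamma 7.450.
Lower quotas: Theta 5, Eta 1, Beta 0, Epsilon 3, Gamma 7 (sum 16, leaving 3 seats).
Remainders in descending order: Theta 0.842, Eta 0.734, Beta 0.528, Gamma 0.450, Epsilon 0.446.
The surplus seats go to Theta, Eta, Beta.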